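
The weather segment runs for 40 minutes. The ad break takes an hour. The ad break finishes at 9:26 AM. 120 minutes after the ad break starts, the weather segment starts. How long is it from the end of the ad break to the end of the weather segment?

The ad break starts at 9:26 AM − 60 min = 8:26 AM.
The weather segment starts at 8:26 AM + 120 min = 10:26 AM.
The weather segment ends at 10:26 AM + 40 min = 11:06 AM.
From 9:26 AM to 11:06 AM is 1 h 40 min.

1 h 40 min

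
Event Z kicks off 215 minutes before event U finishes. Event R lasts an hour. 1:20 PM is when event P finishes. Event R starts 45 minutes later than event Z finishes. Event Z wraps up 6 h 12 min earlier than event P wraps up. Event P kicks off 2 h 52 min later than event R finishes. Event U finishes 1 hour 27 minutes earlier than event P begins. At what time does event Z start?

6:43 AM

Event Z ends at 1:20 PM − 372 min = 7:08 AM.
Event R starts at 7:08 AM + 45 min = 7:53 AM.
Event R ends at 7:53 AM + 60 min = 8:53 AM.
Event P starts at 8:53 AM + 172 min = 11:45 AM.
Event U ends at 11:45 AM − 87 min = 10:18 AM.
Event Z starts at 10:18 AM − 215 min = 6:43 AM.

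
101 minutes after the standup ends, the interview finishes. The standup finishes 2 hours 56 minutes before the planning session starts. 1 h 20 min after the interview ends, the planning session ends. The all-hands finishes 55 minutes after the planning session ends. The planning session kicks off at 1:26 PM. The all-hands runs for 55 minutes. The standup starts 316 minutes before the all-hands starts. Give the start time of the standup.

The standup ends at 1:26 PM − 176 min = 10:30 AM.
The interview ends at 10:30 AM + 101 min = 12:11 PM.
The planning session ends at 12:11 PM + 80 min = 1:31 PM.
The all-hands ends at 1:31 PM + 55 min = 2:26 PM.
The all-hands starts at 2:26 PM − 55 min = 1:31 PM.
The standup starts at 1:31 PM − 316 min = 8:15 AM.

8:15 AM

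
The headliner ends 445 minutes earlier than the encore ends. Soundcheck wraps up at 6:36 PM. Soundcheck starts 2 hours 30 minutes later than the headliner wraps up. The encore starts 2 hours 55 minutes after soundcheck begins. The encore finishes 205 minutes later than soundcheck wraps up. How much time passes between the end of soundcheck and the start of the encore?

85 minutes

The encore ends at 6:36 PM + 205 min = 10:01 PM.
The headliner ends at 10:01 PM − 445 min = 2:36 PM.
Soundcheck starts at 2:36 PM + 150 min = 5:06 PM.
The encore starts at 5:06 PM + 175 min = 8:01 PM.
From 6:36 PM to 8:01 PM is 85 minutes.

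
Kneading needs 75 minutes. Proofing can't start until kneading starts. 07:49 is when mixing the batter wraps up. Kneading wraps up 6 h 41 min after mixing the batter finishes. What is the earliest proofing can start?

Kneading ends at 07:49 + 401 min = 14:30.
Kneading starts at 14:30 − 75 min = 13:15.
Proofing is bounded by kneading, so the earliest it can start is 13:15.

13:15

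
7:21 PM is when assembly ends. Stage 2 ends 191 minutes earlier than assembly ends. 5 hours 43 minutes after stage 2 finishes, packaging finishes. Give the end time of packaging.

9:53 PM

Stage 2 ends at 7:21 PM − 191 min = 4:10 PM.
Packaging ends at 4:10 PM + 343 min = 9:53 PM.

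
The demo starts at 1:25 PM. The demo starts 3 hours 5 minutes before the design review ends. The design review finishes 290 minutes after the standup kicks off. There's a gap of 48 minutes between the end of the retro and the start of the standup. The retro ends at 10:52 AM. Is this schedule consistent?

Yes

The standup starts at 10:52 AM + 48 min = 11:40 AM.
The design review ends at 11:40 AM + 290 min = 4:30 PM.
The demo starts at 4:30 PM − 185 min = 1:25 PM.
That matches the stated 1:25 PM, so the schedule is consistent.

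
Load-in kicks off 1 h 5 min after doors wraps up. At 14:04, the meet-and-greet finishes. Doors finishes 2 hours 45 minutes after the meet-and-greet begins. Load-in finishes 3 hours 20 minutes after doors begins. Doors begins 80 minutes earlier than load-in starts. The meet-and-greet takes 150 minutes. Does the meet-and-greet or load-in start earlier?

the meet-and-greet

The meet-and-greet starts at 14:04 − 150 min = 11:34.
Doors ends at 11:34 + 165 min = 14:19.
Load-in starts at 14:19 + 65 min = 15:24.
The meet-and-greet starts at 11:34 and load-in starts at 15:24, so the meet-and-greet is first.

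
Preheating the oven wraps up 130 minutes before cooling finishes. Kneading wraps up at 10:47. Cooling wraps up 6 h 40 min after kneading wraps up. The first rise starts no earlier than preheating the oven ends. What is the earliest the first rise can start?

Cooling ends at 10:47 + 400 min = 17:27.
Preheating the oven ends at 17:27 − 130 min = 15:17.
The first rise is bounded by preheating the oven, so the earliest it can start is 15:17.

15:17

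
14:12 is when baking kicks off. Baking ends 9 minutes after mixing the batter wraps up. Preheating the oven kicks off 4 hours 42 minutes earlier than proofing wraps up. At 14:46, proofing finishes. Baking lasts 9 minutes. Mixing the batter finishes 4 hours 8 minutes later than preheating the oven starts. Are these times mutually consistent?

Yes

Preheating the oven starts at 14:46 − 282 min = 10:04.
Mixing the batter ends at 10:04 + 248 min = 14:12.
Baking ends at 14:12 + 9 min = 14:21.
Baking starts at 14:21 − 9 min = 14:12.
That matches the stated 14:12, so the schedule is consistent.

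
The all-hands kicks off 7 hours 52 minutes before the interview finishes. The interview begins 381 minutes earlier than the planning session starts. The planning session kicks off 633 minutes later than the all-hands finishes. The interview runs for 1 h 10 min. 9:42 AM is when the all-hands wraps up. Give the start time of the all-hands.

7:12 AM

The planning session starts at 9:42 AM + 633 min = 8:15 PM.
The interview starts at 8:15 PM − 381 min = 1:54 PM.
The interview ends at 1:54 PM + 70 min = 3:04 PM.
The all-hands starts at 3:04 PM − 472 min = 7:12 AM.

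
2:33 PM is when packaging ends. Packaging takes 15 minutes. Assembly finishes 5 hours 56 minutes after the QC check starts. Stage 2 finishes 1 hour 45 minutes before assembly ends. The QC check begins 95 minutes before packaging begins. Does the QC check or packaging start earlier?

Packaging starts at 2:33 PM − 15 min = 2:18 PM.
The QC check starts at 2:18 PM − 95 min = 12:43 PM.
The QC check starts at 12:43 PM and packaging starts at 2:18 PM, so the QC check is first.

the QC check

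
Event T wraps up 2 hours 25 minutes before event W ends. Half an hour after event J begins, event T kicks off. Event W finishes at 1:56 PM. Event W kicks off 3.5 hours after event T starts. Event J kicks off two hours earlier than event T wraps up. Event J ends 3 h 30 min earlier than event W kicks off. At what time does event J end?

Event T ends at 1:56 PM − 145 min = 11:31 AM.
Event J starts at 11:31 AM − 120 min = 9:31 AM.
Event T starts at 9:31 AM + 30 min = 10:01 AM.
Event W starts at 10:01 AM + 210 min = 1:31 PM.
Event J ends at 1:31 PM − 210 min = 10:01 AM.

10:01 AM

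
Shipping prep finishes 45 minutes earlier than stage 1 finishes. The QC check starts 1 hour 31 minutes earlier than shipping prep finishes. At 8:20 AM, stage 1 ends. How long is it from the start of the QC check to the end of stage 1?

2 h 16 min

Shipping prep ends at 8:20 AM − 45 min = 7:35 AM.
The QC check starts at 7:35 AM − 91 min = 6:04 AM.
From 6:04 AM to 8:20 AM is 2 h 16 min.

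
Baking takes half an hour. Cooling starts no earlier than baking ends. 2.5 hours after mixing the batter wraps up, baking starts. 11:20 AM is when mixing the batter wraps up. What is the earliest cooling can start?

Baking starts at 11:20 AM + 150 min = 1:50 PM.
Baking ends at 1:50 PM + 30 min = 2:20 PM.
Cooling is bounded by baking, so the earliest it can start is 2:20 PM.

2:20 PM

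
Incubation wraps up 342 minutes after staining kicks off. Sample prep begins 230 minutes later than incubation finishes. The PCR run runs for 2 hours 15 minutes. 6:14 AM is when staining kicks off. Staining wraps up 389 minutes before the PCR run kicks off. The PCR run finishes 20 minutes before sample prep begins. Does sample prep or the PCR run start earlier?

the PCR run

Incubation ends at 6:14 AM + 342 min = 11:56 AM.
Sample prep starts at 11:56 AM + 230 min = 3:46 PM.
The PCR run ends at 3:46 PM − 20 min = 3:26 PM.
The PCR run starts at 3:26 PM − 135 min = 1:11 PM.
Sample prep starts at 3:46 PM and the PCR run starts at 1:11 PM, so the PCR run is first.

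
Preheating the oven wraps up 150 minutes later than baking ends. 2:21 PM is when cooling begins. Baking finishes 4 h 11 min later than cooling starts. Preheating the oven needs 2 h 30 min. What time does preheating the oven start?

6:32 PM

Baking ends at 2:21 PM + 251 min = 6:32 PM.
Preheating the oven ends at 6:32 PM + 150 min = 9:02 PM.
Preheating the oven starts at 9:02 PM − 150 min = 6:32 PM.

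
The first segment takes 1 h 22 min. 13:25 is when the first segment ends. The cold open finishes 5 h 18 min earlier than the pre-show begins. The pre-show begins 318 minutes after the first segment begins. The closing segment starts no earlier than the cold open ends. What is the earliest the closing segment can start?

12:03

The first segment starts at 13:25 − 82 min = 12:03.
The pre-show starts at 12:03 + 318 min = 17:21.
The cold open ends at 17:21 − 318 min = 12:03.
The closing segment is bounded by the cold open, so the earliest it can start is 12:03.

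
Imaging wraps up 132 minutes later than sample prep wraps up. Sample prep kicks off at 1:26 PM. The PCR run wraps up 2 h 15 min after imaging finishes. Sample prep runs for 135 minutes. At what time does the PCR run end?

8:08 PM

Sample prep ends at 1:26 PM + 135 min = 3:41 PM.
Imaging ends at 3:41 PM + 132 min = 5:53 PM.
The PCR run ends at 5:53 PM + 135 min = 8:08 PM.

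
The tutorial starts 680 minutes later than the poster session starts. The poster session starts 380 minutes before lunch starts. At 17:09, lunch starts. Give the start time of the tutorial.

22:09

The poster session starts at 17:09 − 380 min = 10:49.
The tutorial starts at 10:49 + 680 min = 22:09.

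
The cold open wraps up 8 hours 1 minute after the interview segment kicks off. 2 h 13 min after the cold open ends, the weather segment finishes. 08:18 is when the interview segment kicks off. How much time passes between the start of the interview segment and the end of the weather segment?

10 hours 14 minutes

The cold open ends at 08:18 + 481 min = 16:19.
The weather segment ends at 16:19 + 133 min = 18:32.
From 08:18 to 18:32 is 10 hours 14 minutes.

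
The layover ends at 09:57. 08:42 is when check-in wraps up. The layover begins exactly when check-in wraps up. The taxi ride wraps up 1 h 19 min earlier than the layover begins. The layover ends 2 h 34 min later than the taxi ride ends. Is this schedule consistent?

The layover starts at 08:42.
The taxi ride ends at 08:42 − 79 min = 07:23.
The layover ends at 07:23 + 154 min = 09:57.
That matches the stated 09:57, so the schedule is consistent.

Yes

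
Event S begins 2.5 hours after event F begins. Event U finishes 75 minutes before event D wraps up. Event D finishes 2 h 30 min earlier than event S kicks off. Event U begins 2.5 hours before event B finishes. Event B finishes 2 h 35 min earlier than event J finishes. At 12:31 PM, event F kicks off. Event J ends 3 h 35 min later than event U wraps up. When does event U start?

Event S starts at 12:31 PM + 150 min = 3:01 PM.
Event D ends at 3:01 PM − 150 min = 12:31 PM.
Event U ends at 12:31 PM − 75 min = 11:16 AM.
Event J ends at 11:16 AM + 215 min = 2:51 PM.
Event B ends at 2:51 PM − 155 min = 12:16 PM.
Event U starts at 12:16 PM − 150 min = 9:46 AM.

9:46 AM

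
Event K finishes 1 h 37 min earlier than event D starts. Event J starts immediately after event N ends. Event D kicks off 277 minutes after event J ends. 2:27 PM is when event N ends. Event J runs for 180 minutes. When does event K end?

8:27 PM

Event J starts at 2:27 PM.
Event J ends at 2:27 PM + 180 min = 5:27 PM.
Event D starts at 5:27 PM + 277 min = 10:04 PM.
Event K ends at 10:04 PM − 97 min = 8:27 PM.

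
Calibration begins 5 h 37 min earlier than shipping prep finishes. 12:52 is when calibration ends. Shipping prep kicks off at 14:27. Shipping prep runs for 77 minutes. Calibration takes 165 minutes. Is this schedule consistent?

Yes

Shipping prep ends at 14:27 + 77 min = 15:44.
Calibration starts at 15:44 − 337 min = 10:07.
Calibration ends at 10:07 + 165 min = 12:52.
That matches the stated 12:52, so the schedule is consistent.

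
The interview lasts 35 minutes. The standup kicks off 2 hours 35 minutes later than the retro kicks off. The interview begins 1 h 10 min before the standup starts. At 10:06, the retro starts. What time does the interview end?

12:06

The standup starts at 10:06 + 155 min = 12:41.
The interview starts at 12:41 − 70 min = 11:31.
The interview ends at 11:31 + 35 min = 12:06.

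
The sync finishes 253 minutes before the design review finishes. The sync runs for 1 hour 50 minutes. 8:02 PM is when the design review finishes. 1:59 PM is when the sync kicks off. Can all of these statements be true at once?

The sync ends at 8:02 PM − 253 min = 3:49 PM.
The sync starts at 3:49 PM − 110 min = 1:59 PM.
That matches the stated 1:59 PM, so the schedule is consistent.

Yes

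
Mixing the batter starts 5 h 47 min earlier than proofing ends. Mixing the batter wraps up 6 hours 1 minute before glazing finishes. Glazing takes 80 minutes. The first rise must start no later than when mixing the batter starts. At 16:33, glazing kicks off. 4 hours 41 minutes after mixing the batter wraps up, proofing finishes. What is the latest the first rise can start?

10:46

Glazing ends at 16:33 + 80 min = 17:53.
Mixing the batter ends at 17:53 − 361 min = 11:52.
Proofing ends at 11:52 + 281 min = 16:33.
Mixing the batter starts at 16:33 − 347 min = 10:46.
The first rise is bounded by mixing the batter, so the latest it can start is 10:46.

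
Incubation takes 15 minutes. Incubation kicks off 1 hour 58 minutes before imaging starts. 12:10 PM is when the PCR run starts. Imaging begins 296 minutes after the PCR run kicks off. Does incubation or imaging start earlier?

incubation

Imaging starts at 12:10 PM + 296 min = 5:06 PM.
Incubation starts at 5:06 PM − 118 min = 3:08 PM.
Incubation starts at 3:08 PM and imaging starts at 5:06 PM, so incubation is first.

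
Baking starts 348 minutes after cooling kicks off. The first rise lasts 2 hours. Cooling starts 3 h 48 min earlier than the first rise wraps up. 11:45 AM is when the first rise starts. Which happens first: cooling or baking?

The first rise ends at 11:45 AM + 120 min = 1:45 PM.
Cooling starts at 1:45 PM − 228 min = 9:57 AM.
Baking starts at 9:57 AM + 348 min = 3:45 PM.
Cooling starts at 9:57 AM and baking starts at 3:45 PM, so cooling is first.

cooling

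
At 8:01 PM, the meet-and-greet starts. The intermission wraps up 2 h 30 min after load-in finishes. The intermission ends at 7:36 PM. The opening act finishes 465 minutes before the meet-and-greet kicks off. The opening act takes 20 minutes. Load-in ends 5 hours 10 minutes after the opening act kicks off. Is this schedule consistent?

The opening act ends at 8:01 PM − 465 min = 12:16 PM.
The opening act starts at 12:16 PM − 20 min = 11:56 AM.
Load-in ends at 11:56 AM + 310 min = 5:06 PM.
The intermission ends at 5:06 PM + 150 min = 7:36 PM.
That matches the stated 7:36 PM, so the schedule is consistent.

Yes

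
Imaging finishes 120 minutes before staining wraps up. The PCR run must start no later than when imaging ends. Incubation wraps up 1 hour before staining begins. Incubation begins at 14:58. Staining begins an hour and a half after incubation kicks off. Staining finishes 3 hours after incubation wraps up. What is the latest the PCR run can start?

16:28

Staining starts at 14:58 + 90 min = 16:28.
Incubation ends at 16:28 − 60 min = 15:28.
Staining ends at 15:28 + 180 min = 18:28.
Imaging ends at 18:28 − 120 min = 16:28.
The PCR run is bounded by imaging, so the latest it can start is 16:28.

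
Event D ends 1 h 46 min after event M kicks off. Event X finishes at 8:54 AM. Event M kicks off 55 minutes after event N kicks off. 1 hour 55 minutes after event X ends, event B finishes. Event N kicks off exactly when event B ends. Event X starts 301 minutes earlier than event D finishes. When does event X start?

Event B ends at 8:54 AM + 115 min = 10:49 AM.
So event N starts at 10:49 AM.
Event M starts at 10:49 AM + 55 min = 11:44 AM.
Event D ends at 11:44 AM + 106 min = 1:30 PM.
Event X starts at 1:30 PM − 301 min = 8:29 AM.

8:29 AM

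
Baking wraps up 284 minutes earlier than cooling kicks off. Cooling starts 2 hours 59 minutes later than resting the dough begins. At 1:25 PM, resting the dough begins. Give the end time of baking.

11:40 AM

Cooling starts at 1:25 PM + 179 min = 4:24 PM.
Baking ends at 4:24 PM − 284 min = 11:40 AM.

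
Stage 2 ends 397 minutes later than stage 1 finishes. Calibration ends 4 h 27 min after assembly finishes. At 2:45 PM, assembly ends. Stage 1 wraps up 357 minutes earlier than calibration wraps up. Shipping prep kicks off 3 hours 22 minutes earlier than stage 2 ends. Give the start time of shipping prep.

Calibration ends at 2:45 PM + 267 min = 7:12 PM.
Stage 1 ends at 7:12 PM − 357 min = 1:15 PM.
Stage 2 ends at 1:15 PM + 397 min = 7:52 PM.
Shipping prep starts at 7:52 PM − 202 min = 4:30 PM.

4:30 PM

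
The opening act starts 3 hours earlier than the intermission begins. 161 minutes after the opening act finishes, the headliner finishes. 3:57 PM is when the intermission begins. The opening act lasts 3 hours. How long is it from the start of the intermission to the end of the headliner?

The opening act starts at 3:57 PM − 180 min = 12:57 PM.
The opening act ends at 12:57 PM + 180 min = 3:57 PM.
The headliner ends at 3:57 PM + 161 min = 6:38 PM.
From 3:57 PM to 6:38 PM is 2 hours 41 minutes.

2 hours 41 minutes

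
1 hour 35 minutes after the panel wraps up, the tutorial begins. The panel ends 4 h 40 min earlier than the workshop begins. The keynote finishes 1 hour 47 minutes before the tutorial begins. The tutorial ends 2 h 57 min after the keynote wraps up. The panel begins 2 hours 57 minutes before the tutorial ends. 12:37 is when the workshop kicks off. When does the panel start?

07:45

The panel ends at 12:37 − 280 min = 07:57.
The tutorial starts at 07:57 + 95 min = 09:32.
The keynote ends at 09:32 − 107 min = 07:45.
The tutorial ends at 07:45 + 177 min = 10:42.
The panel starts at 10:42 − 177 min = 07:45.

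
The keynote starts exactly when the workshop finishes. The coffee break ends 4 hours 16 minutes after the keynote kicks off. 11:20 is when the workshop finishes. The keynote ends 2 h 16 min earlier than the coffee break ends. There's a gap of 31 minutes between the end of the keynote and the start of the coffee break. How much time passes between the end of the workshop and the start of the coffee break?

The keynote starts at 11:20.
The coffee break ends at 11:20 + 256 min = 15:36.
The keynote ends at 15:36 − 136 min = 13:20.
The coffee break starts at 13:20 + 31 min = 13:51.
From 11:20 to 13:51 is 151 minutes.

151 minutes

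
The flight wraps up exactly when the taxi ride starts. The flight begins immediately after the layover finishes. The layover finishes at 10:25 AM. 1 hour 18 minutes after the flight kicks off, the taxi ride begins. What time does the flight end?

11:43 AM

The flight starts at 10:25 AM.
The taxi ride starts at 10:25 AM + 78 min = 11:43 AM.
So the flight ends at 11:43 AM.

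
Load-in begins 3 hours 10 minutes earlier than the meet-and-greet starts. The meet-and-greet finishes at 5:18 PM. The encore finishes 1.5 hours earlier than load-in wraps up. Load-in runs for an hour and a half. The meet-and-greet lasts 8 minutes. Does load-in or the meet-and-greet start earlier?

load-in

The meet-and-greet starts at 5:18 PM − 8 min = 5:10 PM.
Load-in starts at 5:10 PM − 190 min = 2:00 PM.
Load-in starts at 2:00 PM and the meet-and-greet starts at 5:10 PM, so load-in is first.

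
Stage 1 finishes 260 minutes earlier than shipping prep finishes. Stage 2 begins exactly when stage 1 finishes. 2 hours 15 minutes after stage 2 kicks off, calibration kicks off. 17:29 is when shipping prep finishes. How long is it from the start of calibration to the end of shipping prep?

Stage 1 ends at 17:29 − 260 min = 13:09.
So stage 2 starts at 13:09.
Calibration starts at 13:09 + 135 min = 15:24.
From 15:24 to 17:29 is 125 minutes.

125 minutes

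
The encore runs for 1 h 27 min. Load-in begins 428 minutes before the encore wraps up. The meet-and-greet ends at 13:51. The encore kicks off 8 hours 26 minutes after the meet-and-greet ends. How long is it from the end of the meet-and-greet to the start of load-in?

2 h 45 min

The encore starts at 13:51 + 506 min = 22:17.
The encore ends at 22:17 + 87 min = 23:44.
Load-in starts at 23:44 − 428 min = 16:36.
From 13:51 to 16:36 is 2 h 45 min.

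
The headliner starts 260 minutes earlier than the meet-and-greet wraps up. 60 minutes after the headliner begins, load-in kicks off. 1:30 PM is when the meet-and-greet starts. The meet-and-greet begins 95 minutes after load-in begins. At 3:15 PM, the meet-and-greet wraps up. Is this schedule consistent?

The headliner starts at 3:15 PM − 260 min = 10:55 AM.
Load-in starts at 10:55 AM + 60 min = 11:55 AM.
The meet-and-greet starts at 11:55 AM + 95 min = 1:30 PM.
That matches the stated 1:30 PM, so the schedule is consistent.

Yes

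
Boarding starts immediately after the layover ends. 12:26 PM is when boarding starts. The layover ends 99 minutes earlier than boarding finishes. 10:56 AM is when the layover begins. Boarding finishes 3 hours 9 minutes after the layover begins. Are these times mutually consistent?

Yes

Boarding ends at 10:56 AM + 189 min = 2:05 PM.
The layover ends at 2:05 PM − 99 min = 12:26 PM.
So boarding starts at 12:26 PM.
That matches the stated 12:26 PM, so the schedule is consistent.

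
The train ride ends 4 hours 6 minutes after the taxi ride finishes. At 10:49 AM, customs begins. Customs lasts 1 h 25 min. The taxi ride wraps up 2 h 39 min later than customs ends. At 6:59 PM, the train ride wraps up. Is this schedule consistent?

Customs ends at 10:49 AM + 85 min = 12:14 PM.
The taxi ride ends at 12:14 PM + 159 min = 2:53 PM.
The train ride ends at 2:53 PM + 246 min = 6:59 PM.
That matches the stated 6:59 PM, so the schedule is consistent.

Yes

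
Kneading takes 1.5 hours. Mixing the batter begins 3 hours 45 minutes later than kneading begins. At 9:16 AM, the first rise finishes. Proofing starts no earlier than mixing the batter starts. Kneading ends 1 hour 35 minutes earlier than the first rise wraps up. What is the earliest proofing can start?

9:56 AM

Kneading ends at 9:16 AM − 95 min = 7:41 AM.
Kneading starts at 7:41 AM − 90 min = 6:11 AM.
Mixing the batter starts at 6:11 AM + 225 min = 9:56 AM.
Proofing is bounded by mixing the batter, so the earliest it can start is 9:56 AM.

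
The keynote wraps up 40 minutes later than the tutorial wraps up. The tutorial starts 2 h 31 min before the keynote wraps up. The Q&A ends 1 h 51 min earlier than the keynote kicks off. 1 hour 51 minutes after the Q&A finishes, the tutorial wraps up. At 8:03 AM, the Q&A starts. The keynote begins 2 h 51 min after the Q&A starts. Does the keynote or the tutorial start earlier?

the tutorial

The keynote starts at 8:03 AM + 171 min = 10:54 AM.
The Q&A ends at 10:54 AM − 111 min = 9:03 AM.
The tutorial ends at 9:03 AM + 111 min = 10:54 AM.
The keynote ends at 10:54 AM + 40 min = 11:34 AM.
The tutorial starts at 11:34 AM − 151 min = 9:03 AM.
The keynote starts at 10:54 AM and the tutorial starts at 9:03 AM, so the tutorial is first.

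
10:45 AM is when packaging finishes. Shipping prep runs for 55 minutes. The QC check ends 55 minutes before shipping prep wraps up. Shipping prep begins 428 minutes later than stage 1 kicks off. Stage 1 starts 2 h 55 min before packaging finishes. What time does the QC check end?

2:58 PM

Stage 1 starts at 10:45 AM − 175 min = 7:50 AM.
Shipping prep starts at 7:50 AM + 428 min = 2:58 PM.
Shipping prep ends at 2:58 PM + 55 min = 3:53 PM.
The QC check ends at 3:53 PM − 55 min = 2:58 PM.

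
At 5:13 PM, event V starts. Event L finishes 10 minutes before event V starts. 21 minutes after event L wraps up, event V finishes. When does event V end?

Event L ends at 5:13 PM − 10 min = 5:03 PM.
Event V ends at 5:03 PM + 21 min = 5:24 PM.

5:24 PM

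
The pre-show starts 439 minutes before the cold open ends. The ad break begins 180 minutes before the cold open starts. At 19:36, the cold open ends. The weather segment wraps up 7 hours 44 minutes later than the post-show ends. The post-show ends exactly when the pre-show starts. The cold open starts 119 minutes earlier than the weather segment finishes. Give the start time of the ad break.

The pre-show starts at 19:36 − 439 min = 12:17.
So the post-show ends at 12:17.
The weather segment ends at 12:17 + 464 min = 20:01.
The cold open starts at 20:01 − 119 min = 18:02.
The ad break starts at 18:02 − 180 min = 15:02.

15:02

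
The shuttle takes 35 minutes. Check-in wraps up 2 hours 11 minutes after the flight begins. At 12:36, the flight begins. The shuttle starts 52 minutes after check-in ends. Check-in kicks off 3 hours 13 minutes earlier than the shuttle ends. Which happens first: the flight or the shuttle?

the flight

Check-in ends at 12:36 + 131 min = 14:47.
The shuttle starts at 14:47 + 52 min = 15:39.
The flight starts at 12:36 and the shuttle starts at 15:39, so the flight is first.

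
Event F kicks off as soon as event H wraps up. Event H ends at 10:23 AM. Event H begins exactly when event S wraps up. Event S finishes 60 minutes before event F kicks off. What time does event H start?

9:23 AM

Event F starts at 10:23 AM.
Event S ends at 10:23 AM − 60 min = 9:23 AM.
So event H starts at 9:23 AM.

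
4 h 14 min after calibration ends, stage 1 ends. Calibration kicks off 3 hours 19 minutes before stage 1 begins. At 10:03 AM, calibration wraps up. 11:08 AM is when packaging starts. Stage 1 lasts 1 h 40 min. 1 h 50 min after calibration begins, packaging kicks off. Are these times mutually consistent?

Stage 1 ends at 10:03 AM + 254 min = 2:17 PM.
Stage 1 starts at 2:17 PM − 100 min = 12:37 PM.
Calibration starts at 12:37 PM − 199 min = 9:18 AM.
Packaging starts at 9:18 AM + 110 min = 11:08 AM.
That matches the stated 11:08 AM, so the schedule is consistent.

Yes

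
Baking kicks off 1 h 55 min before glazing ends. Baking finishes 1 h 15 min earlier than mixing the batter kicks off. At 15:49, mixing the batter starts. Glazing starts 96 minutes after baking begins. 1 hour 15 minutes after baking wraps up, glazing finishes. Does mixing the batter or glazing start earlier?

Baking ends at 15:49 − 75 min = 14:34.
Glazing ends at 14:34 + 75 min = 15:49.
Baking starts at 15:49 − 115 min = 13:54.
Glazing starts at 13:54 + 96 min = 15:30.
Mixing the batter starts at 15:49 and glazing starts at 15:30, so glazing is first.

glazing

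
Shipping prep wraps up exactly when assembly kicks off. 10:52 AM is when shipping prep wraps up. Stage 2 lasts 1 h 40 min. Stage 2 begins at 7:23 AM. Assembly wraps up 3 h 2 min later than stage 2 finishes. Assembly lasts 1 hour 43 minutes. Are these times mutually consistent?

Stage 2 ends at 7:23 AM + 100 min = 9:03 AM.
Assembly ends at 9:03 AM + 182 min = 12:05 PM.
Assembly starts at 12:05 PM − 103 min = 10:22 AM.
So shipping prep ends at 10:22 AM.
But shipping prep is also said to end at 10:52 AM — a 30-minute conflict.

No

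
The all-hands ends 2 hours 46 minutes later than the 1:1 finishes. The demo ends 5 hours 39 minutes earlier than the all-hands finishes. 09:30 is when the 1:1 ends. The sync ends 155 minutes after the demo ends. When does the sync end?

The all-hands ends at 09:30 + 166 min = 12:16.
The demo ends at 12:16 − 339 min = 06:37.
The sync ends at 06:37 + 155 min = 09:12.

09:12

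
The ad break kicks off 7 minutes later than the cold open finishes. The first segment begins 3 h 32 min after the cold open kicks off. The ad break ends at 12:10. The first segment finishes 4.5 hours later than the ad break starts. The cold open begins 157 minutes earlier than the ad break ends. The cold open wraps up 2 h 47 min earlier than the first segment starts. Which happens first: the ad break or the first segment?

the ad break

The cold open starts at 12:10 − 157 min = 09:33.
The first segment starts at 09:33 + 212 min = 13:05.
The cold open ends at 13:05 − 167 min = 10:18.
The ad break starts at 10:18 + 7 min = 10:25.
The ad break starts at 10:25 and the first segment starts at 13:05, so the ad break is first.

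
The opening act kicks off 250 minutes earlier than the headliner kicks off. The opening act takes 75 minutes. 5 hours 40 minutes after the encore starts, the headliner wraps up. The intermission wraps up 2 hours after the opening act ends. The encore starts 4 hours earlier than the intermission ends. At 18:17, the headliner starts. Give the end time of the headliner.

The opening act starts at 18:17 − 250 min = 14:07.
The opening act ends at 14:07 + 75 min = 15:22.
The intermission ends at 15:22 + 120 min = 17:22.
The encore starts at 17:22 − 240 min = 13:22.
The headliner ends at 13:22 + 340 min = 19:02.

19:02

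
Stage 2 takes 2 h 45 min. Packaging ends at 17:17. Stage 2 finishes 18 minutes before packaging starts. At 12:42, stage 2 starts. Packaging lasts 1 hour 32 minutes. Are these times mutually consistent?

Yes

Packaging starts at 17:17 − 92 min = 15:45.
Stage 2 ends at 15:45 − 18 min = 15:27.
Stage 2 starts at 15:27 − 165 min = 12:42.
That matches the stated 12:42, so the schedule is consistent.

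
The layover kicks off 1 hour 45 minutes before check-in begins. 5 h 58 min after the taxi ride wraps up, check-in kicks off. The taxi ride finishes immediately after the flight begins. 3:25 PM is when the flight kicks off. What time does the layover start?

7:38 PM

The taxi ride ends at 3:25 PM.
Check-in starts at 3:25 PM + 358 min = 9:23 PM.
The layover starts at 9:23 PM − 105 min = 7:38 PM.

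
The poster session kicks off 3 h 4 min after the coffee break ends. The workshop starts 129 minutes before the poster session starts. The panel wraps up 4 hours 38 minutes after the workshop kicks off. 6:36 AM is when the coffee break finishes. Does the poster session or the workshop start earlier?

the workshop

The poster session starts at 6:36 AM + 184 min = 9:40 AM.
The workshop starts at 9:40 AM − 129 min = 7:31 AM.
The poster session starts at 9:40 AM and the workshop starts at 7:31 AM, so the workshop is first.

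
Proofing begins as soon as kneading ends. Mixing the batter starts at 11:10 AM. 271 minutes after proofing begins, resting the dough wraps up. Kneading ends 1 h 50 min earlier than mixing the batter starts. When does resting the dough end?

Kneading ends at 11:10 AM − 110 min = 9:20 AM.
So proofing starts at 9:20 AM.
Resting the dough ends at 9:20 AM + 271 min = 1:51 PM.

1:51 PM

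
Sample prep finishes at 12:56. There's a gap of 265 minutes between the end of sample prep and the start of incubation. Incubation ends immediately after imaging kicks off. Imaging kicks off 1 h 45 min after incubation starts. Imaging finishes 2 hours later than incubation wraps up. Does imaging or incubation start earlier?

incubation

Incubation starts at 12:56 + 265 min = 17:21.
Imaging starts at 17:21 + 105 min = 19:06.
Imaging starts at 19:06 and incubation starts at 17:21, so incubation is first.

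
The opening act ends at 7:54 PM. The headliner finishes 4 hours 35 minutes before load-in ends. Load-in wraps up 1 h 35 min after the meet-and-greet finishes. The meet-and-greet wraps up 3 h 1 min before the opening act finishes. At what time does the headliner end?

The meet-and-greet ends at 7:54 PM − 181 min = 4:53 PM.
Load-in ends at 4:53 PM + 95 min = 6:28 PM.
The headliner ends at 6:28 PM − 275 min = 1:53 PM.

1:53 PM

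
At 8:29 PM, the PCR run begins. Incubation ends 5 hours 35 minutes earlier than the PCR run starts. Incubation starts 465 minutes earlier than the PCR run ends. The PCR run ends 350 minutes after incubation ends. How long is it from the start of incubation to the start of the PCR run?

7.5 hours

Incubation ends at 8:29 PM − 335 min = 2:54 PM.
The PCR run ends at 2:54 PM + 350 min = 8:44 PM.
Incubation starts at 8:44 PM − 465 min = 12:59 PM.
From 12:59 PM to 8:29 PM is 7.5 hours.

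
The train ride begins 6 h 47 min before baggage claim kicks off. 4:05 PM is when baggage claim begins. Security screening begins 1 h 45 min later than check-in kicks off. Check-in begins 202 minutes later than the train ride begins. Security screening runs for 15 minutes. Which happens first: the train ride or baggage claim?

The train ride starts at 4:05 PM − 407 min = 9:18 AM.
The train ride starts at 9:18 AM and baggage claim starts at 4:05 PM, so the train ride is first.

the train ride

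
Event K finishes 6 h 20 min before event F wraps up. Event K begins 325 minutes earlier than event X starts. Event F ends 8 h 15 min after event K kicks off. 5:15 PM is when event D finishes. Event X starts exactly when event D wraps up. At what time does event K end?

1:45 PM

Event X starts at 5:15 PM.
Event K starts at 5:15 PM − 325 min = 11:50 AM.
Event F ends at 11:50 AM + 495 min = 8:05 PM.
Event K ends at 8:05 PM − 380 min = 1:45 PM.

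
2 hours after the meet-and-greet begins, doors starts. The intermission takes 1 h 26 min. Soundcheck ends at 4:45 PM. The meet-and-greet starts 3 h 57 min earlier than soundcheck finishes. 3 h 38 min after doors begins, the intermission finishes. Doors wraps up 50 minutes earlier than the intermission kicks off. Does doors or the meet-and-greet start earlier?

the meet-and-greet

The meet-and-greet starts at 4:45 PM − 237 min = 12:48 PM.
Doors starts at 12:48 PM + 120 min = 2:48 PM.
Doors starts at 2:48 PM and the meet-and-greet starts at 12:48 PM, so the meet-and-greet is first.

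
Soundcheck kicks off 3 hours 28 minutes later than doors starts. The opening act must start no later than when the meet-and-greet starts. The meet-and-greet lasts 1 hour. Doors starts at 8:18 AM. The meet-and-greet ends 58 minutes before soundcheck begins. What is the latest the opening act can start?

Soundcheck starts at 8:18 AM + 208 min = 11:46 AM.
The meet-and-greet ends at 11:46 AM − 58 min = 10:48 AM.
The meet-and-greet starts at 10:48 AM − 60 min = 9:48 AM.
The opening act is bounded by the meet-and-greet, so the latest it can start is 9:48 AM.

9:48 AM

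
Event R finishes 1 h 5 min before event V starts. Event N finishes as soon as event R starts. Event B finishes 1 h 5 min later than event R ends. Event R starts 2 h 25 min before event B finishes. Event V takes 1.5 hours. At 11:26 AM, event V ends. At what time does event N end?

7:31 AM

Event V starts at 11:26 AM − 90 min = 9:56 AM.
Event R ends at 9:56 AM − 65 min = 8:51 AM.
Event B ends at 8:51 AM + 65 min = 9:56 AM.
Event R starts at 9:56 AM − 145 min = 7:31 AM.
So event N ends at 7:31 AM.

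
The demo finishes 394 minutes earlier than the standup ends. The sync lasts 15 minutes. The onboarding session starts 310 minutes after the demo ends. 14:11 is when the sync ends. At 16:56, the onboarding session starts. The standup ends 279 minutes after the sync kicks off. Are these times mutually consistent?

The sync starts at 14:11 − 15 min = 13:56.
The standup ends at 13:56 + 279 min = 18:35.
The demo ends at 18:35 − 394 min = 12:01.
The onboarding session starts at 12:01 + 310 min = 17:11.
But the onboarding session is also said to start at 16:56 — a 15-minute conflict.

No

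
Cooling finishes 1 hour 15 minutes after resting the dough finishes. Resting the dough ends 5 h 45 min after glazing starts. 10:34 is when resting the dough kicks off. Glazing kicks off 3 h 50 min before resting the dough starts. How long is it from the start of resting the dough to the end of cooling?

190 minutes

Glazing starts at 10:34 − 230 min = 06:44.
Resting the dough ends at 06:44 + 345 min = 12:29.
Cooling ends at 12:29 + 75 min = 13:44.
From 10:34 to 13:44 is 190 minutes.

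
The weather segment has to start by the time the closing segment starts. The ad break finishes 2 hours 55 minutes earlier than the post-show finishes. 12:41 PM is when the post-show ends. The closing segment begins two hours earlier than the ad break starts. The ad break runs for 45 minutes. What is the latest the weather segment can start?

The ad break ends at 12:41 PM − 175 min = 9:46 AM.
The ad break starts at 9:46 AM − 45 min = 9:01 AM.
The closing segment starts at 9:01 AM − 120 min = 7:01 AM.
The weather segment is bounded by the closing segment, so the latest it can start is 7:01 AM.

7:01 AM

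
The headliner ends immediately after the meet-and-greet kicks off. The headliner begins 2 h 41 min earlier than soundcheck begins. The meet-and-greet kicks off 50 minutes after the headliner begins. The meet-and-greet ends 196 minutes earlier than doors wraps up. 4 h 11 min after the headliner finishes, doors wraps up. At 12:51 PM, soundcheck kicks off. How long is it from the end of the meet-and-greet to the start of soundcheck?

The headliner starts at 12:51 PM − 161 min = 10:10 AM.
The meet-and-greet starts at 10:10 AM + 50 min = 11:00 AM.
So the headliner ends at 11:00 AM.
Doors ends at 11:00 AM + 251 min = 3:11 PM.
The meet-and-greet ends at 3:11 PM − 196 min = 11:55 AM.
From 11:55 AM to 12:51 PM is 56 minutes.

56 minutes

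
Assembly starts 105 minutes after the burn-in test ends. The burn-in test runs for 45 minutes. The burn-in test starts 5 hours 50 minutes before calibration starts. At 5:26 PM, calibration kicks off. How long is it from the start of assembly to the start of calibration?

The burn-in test starts at 5:26 PM − 350 min = 11:36 AM.
The burn-in test ends at 11:36 AM + 45 min = 12:21 PM.
Assembly starts at 12:21 PM + 105 min = 2:06 PM.
From 2:06 PM to 5:26 PM is 3 h 20 min.

3 h 20 min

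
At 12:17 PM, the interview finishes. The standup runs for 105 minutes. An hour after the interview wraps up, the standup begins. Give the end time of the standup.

3:02 PM

The standup starts at 12:17 PM + 60 min = 1:17 PM.
The standup ends at 1:17 PM + 105 min = 3:02 PM.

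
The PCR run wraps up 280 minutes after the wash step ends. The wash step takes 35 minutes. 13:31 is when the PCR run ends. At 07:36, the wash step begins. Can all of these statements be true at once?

The wash step ends at 07:36 + 35 min = 08:11.
The PCR run ends at 08:11 + 280 min = 12:51.
But the PCR run is also said to end at 13:31 — a 40-minute conflict.

No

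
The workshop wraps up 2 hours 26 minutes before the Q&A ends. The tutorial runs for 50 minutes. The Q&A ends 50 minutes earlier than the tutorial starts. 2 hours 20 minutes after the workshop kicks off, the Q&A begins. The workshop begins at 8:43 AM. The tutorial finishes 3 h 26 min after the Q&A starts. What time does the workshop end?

10:23 AM

The Q&A starts at 8:43 AM + 140 min = 11:03 AM.
The tutorial ends at 11:03 AM + 206 min = 2:29 PM.
The tutorial starts at 2:29 PM − 50 min = 1:39 PM.
The Q&A ends at 1:39 PM − 50 min = 12:49 PM.
The workshop ends at 12:49 PM − 146 min = 10:23 AM.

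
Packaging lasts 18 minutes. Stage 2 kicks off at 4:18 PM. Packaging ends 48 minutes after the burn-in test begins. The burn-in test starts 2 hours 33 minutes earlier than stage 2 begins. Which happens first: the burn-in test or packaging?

The burn-in test starts at 4:18 PM − 153 min = 1:45 PM.
Packaging ends at 1:45 PM + 48 min = 2:33 PM.
Packaging starts at 2:33 PM − 18 min = 2:15 PM.
The burn-in test starts at 1:45 PM and packaging starts at 2:15 PM, so the burn-in test is first.

the burn-in test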